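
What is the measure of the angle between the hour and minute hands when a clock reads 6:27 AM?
Hour hand position: 6 x 30 + 27 x 0.5 = 193.5 degrees
Minute hand position: 27 x 6 = 162 degrees
Difference: |193.5 - 162| = 31.5 degrees
The angle between the hands is 31.5 degrees

Final answer: 31.5 degrees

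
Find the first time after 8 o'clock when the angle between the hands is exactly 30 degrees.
At t minutes past 8:00, the hour hand is at 30 x 8 + 0.5t degrees and the minute hand is at 6t degrees.
The smaller angle between them is 30 degrees when |30H - 5.5t| = 30 or |30H - 5.5t| = 330.
With H = 8, solve 30 x 8 - 5.5t = +/- target for each target:
  t = (30 x 8 - 30) / 5.5 = 38.18
  t = (30 x 8 + 30) / 5.5 = 49.09
  t = (30 x 8 - 330) / 5.5 = -16.36 (outside (0, 60))
  t = (30 x 8 + 330) / 5.5 = 103.64 (outside (0, 60))
Valid solutions in (0, 60): {38.18, 49.09} minutes.
The first occurrence is t = 38.18 minutes.
The hands form a 30-degree angle at 38.18 minutes past 8:00.

Final answer: 38.18 minutes past 8:00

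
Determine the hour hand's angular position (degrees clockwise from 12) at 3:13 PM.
The hour hand moves 30 degrees per hour and 0.5 degrees per minute.
At 3:13: (3) x 30 + 13 x 0.5 = 90 + 6.5 = 96.5 degrees

Final answer: 96.5 degrees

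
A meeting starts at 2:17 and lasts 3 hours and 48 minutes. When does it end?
Starting time: 2:17
Adding 48 minutes to 17 minutes: 17 + 48 = 65 minutes = 1 hour and 5 minutes
Adding 3 hours: 2 + 3 + 1 (carry) = 6
Final time: 6:05

Final answer: 6:05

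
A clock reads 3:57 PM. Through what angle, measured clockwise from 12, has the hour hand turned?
The hour hand moves 30 degrees per hour and 0.5 degrees per minute.
At 3:57: (3) x 30 + 57 x 0.5 = 90 + 28.5 = 118.5 degrees

Final answer: 118.5 degrees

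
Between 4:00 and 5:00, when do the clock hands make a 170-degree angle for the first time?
At t minutes past 4:00, the hour hand is at 30 x 4 + 0.5t degrees and the minute hand is at 6t degrees.
The smaller angle between them is 170 degrees when |30H - 5.5t| = 170 or |30H - 5.5t| = 190.
With H = 4, solve 30 x 4 - 5.5t = +/- target for each target:
  t = (30 x 4 - 170) / 5.5 = -9.09 (outside (0, 60))
  t = (30 x 4 + 170) / 5.5 = 52.73
  t = (30 x 4 - 190) / 5.5 = -12.73 (outside (0, 60))
  t = (30 x 4 + 190) / 5.5 = 56.36
Valid solutions in (0, 60): {52.73, 56.36} minutes.
The first occurrence is t = 52.73 minutes.
The hands form a 170-degree angle at 52.73 minutes past 4:00.

Final answer: 52.73 minutes past 4:00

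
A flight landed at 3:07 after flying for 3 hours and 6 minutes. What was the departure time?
Starting time: 3:07 = 187 total minutes past 12:00
Subtracting: 3 hours and 6 minutes = 186 minutes
187 - 186 = 1 minutes
= 1 minute past 12:00 = 12:01

Final answer: 12:01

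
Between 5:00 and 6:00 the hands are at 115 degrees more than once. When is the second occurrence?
At t minutes past 5:00, the hour hand is at 30 x 5 + 0.5t degrees and the minute hand is at 6t degrees.
The smaller angle between them is 115 degrees when |30H - 5.5t| = 115 or |30H - 5.5t| = 245.
With H = 5, solve 30 x 5 - 5.5t = +/- target for each target:
  t = (30 x 5 - 115) / 5.5 = 6.36
  t = (30 x 5 + 115) / 5.5 = 48.18
  t = (30 x 5 - 245) / 5.5 = -17.27 (outside (0, 60))
  t = (30 x 5 + 245) / 5.5 = 71.82 (outside (0, 60))
Valid solutions in (0, 60): {6.36, 48.18} minutes.
The second occurrence is t = 48.18 minutes.
The hands form a 115-degree angle at 48.18 minutes past 5:00.

Final answer: 48.18 minutes past 5:00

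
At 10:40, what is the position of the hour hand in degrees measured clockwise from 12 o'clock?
The hour hand moves 30 degrees per hour and 0.5 degrees per minute.
At 10:40: (10) x 30 + 40 x 0.5 = 300 + 20 = 320 degrees

Final answer: 320 degrees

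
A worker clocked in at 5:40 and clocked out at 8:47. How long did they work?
From 5:40 to 8:47:
(8 x 60 + 47) - (5 x 60 + 40) = 527 - 340 = 187 minutes
= 3 hours and 7 minutes

Final answer: 3 hours and 7 minutes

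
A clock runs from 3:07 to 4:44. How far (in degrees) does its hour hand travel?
The hour hand moves 0.5 degrees per minute.
Time elapsed: 4:44 - 3:07 = 97 minutes
Angular displacement: 97 x 0.5 = 48.5 degrees

Final answer: 48.5 degrees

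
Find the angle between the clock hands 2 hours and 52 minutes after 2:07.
First find the time 2 hours and 52 minutes after 2:07.
Total minutes: 2 x 60 + 7 + 2 x 60 + 52 = 299.
299 mod 720 = 299 minutes = 4:59.
Now compute the angle at 4:59:
Hour hand: 4 x 30 + 59 x 0.5 = 149.5 degrees
Minute hand: 59 x 6 = 354 degrees
Difference: |149.5 - 354| = 204.5 degrees
Smaller angle: 360 - 204.5 = 155.5 degrees

Final answer: 155.5 degrees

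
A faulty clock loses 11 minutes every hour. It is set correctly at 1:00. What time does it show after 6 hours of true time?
For every 60 true minutes, the faulty clock advances 60 - 11 = 49 minutes.
True elapsed: 6 hours = 360 minutes.
Faulty clock advances: 360 x 49/60 = 294 minutes (drift: 66 minutes behind).
Shown time: 1:00 + 294 minutes = 5:54.

Final answer: 5:54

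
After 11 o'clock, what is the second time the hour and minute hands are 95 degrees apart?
At t minutes past 11:00, the hour hand is at 30 x 11 + 0.5t degrees and the minute hand is at 6t degrees.
The smaller angle between them is 95 degrees when |30H - 5.5t| = 95 or |30H - 5.5t| = 265.
With H = 11, solve 30 x 11 - 5.5t = +/- target for each target:
  t = (30 x 11 - 95) / 5.5 = 42.73
  t = (30 x 11 + 95) / 5.5 = 77.27 (outside (0, 60))
  t = (30 x 11 - 265) / 5.5 = 11.82
  t = (30 x 11 + 265) / 5.5 = 108.18 (outside (0, 60))
Valid solutions in (0, 60): {11.82, 42.73} minutes.
The second occurrence is t = 42.73 minutes.
The hands form a 95-degree angle at 42.73 minutes past 11:00.

Final answer: 42.73 minutes past 11:00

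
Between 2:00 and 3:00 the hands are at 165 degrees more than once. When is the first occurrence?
At t minutes past 2:00, the hour hand is at 30 x 2 + 0.5t degrees and the minute hand is at 6t degrees.
The smaller angle between them is 165 degrees when |30H - 5.5t| = 165 or |30H - 5.5t| = 195.
With H = 2, solve 30 x 2 - 5.5t = +/- target for each target:
  t = (30 x 2 - 165) / 5.5 = -19.09 (outside (0, 60))
  t = (30 x 2 + 165) / 5.5 = 40.91
  t = (30 x 2 - 195) / 5.5 = -24.55 (outside (0, 60))
  t = (30 x 2 + 195) / 5.5 = 46.36
Valid solutions in (0, 60): {40.91, 46.36} minutes.
The first occurrence is t = 40.91 minutes.
The hands form a 165-degree angle at 40.91 minutes past 2:00.

Final answer: 40.91 minutes past 2:00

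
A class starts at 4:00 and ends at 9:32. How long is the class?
From 4:00 to 9:32:
(9 x 60 + 32) - (4 x 60 + 0) = 572 - 240 = 332 minutes
= 5 hours and 32 minutes

Final answer: 5 hours and 32 minutes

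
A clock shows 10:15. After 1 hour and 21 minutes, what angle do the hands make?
First find the time 1 hour and 21 minutes after 10:15.
Total minutes: 10 x 60 + 15 + 1 x 60 + 21 = 696.
696 mod 720 = 696 minutes = 11:36.
Now compute the angle at 11:36:
Hour hand: 11 x 30 + 36 x 0.5 = 348 degrees
Minute hand: 36 x 6 = 216 degrees
Difference: |348 - 216| = 132 degrees
The angle is 132 degrees

Final answer: 132 degrees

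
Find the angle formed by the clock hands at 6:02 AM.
Hour hand position: 6 x 30 + 2 x 0.5 = 181 degrees
Minute hand position: 2 x 6 = 12 degrees
Difference: |181 - 12| = 169 degrees
The angle between the hands is 169 degrees

Final answer: 169 degrees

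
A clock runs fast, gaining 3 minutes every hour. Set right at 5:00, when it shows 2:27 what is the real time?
For every 60 true minutes, the faulty clock advances 63 minutes, so 1 faulty-clock minute corresponds to 60/63 true minutes.
From 5:00 to 2:27 on the faulty dial is 567 minutes.
True elapsed: 567 x 60/63 = 540 minutes = 9 hours.
True time: 5:00 + 9 hours = 2:00.

Final answer: 2:00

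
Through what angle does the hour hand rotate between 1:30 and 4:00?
The hour hand moves 0.5 degrees per minute.
Time elapsed: 4:00 - 1:30 = 150 minutes
Angular displacement: 150 x 0.5 = 75 degrees

Final answer: 75 degrees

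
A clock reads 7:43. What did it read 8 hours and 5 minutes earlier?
Starting time: 7:43 = 463 total minutes past 12:00
Subtracting: 8 hours and 5 minutes = 485 minutes
463 - 485 = -22 (negative, add 12 hours = 720) = 698 minutes
= 11 hours and 38 minutes past 12:00 = 11:38

Final answer: 11:38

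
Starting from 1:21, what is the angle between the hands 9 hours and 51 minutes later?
First find the time 9 hours and 51 minutes after 1:21.
Total minutes: 1 x 60 + 21 + 9 x 60 + 51 = 672.
672 mod 720 = 672 minutes = 11:12.
Now compute the angle at 11:12:
Hour hand: 11 x 30 + 12 x 0.5 = 336 degrees
Minute hand: 12 x 6 = 72 degrees
Difference: |336 - 72| = 264 degrees
Smaller angle: 360 - 264 = 96 degrees

Final answer: 96 degrees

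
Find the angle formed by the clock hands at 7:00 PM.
Hour hand position: 7 x 30 + 0 x 0.5 = 210 degrees
Minute hand position: 0 x 6 = 0 degrees
Difference: |210 - 0| = 210 degrees
Since 210 > 180, the smaller angle is 360 - 210 = 150 degrees

Final answer: 150 degrees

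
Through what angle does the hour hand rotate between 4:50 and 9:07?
The hour hand moves 0.5 degrees per minute.
Time elapsed: 9:07 - 4:50 = 257 minutes
Angular displacement: 257 x 0.5 = 128.5 degrees

Final answer: 128.5 degrees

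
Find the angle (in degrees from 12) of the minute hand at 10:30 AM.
The minute hand moves 6 degrees per minute.
At 10:30: 30 x 6 = 180 degrees

Final answer: 180 degrees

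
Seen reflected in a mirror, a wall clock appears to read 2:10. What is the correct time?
Reflection across the vertical (12-6) axis maps a hand at angle A degrees to (360 - A) degrees, which sends a reading of T minutes past 12:00 to (720 - T) minutes past 12:00.
Mirror reads 2:10 = 130 minutes past 12:00.
Actual time: (720 - 130) mod 720 = 590 minutes = 9:50.

Final answer: 9:50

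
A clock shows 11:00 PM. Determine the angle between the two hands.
Hour hand position: 11 x 30 + 0 x 0.5 = 330 degrees
Minute hand position: 0 x 6 = 0 degrees
Difference: |330 - 0| = 330 degrees
Since 330 > 180, the smaller angle is 360 - 330 = 30 degrees

Final answer: 30 degrees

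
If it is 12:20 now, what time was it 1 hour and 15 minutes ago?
Starting time: 12:20 = 20 total minutes past 12:00
Subtracting: 1 hour and 15 minutes = 75 minutes
20 - 75 = -55 (negative, add 12 hours = 720) = 665 minutes
= 11 hours and 5 minutes past 12:00 = 11:05

Final answer: 11:05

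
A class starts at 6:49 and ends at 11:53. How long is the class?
From 6:49 to 11:53:
(11 x 60 + 53) - (6 x 60 + 49) = 713 - 409 = 304 minutes
= 5 hours and 4 minutes

Final answer: 5 hours and 4 minutes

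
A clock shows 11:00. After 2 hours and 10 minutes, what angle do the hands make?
First find the time 2 hours and 10 minutes after 11:00.
Total minutes: 11 x 60 + 0 + 2 x 60 + 10 = 790.
790 mod 720 = 70 minutes = 1:10.
Now compute the angle at 1:10:
Hour hand: 1 x 30 + 10 x 0.5 = 35 degrees
Minute hand: 10 x 6 = 60 degrees
Difference: |35 - 60| = 25 degrees
The angle is 25 degrees

Final answer: 25 degrees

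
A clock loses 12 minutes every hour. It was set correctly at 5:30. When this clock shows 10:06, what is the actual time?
For every 60 true minutes, the faulty clock advances 48 minutes, so 1 faulty-clock minute corresponds to 60/48 true minutes.
From 5:30 to 10:06 on the faulty dial is 276 minutes.
True elapsed: 276 x 60/48 = 345 minutes = 5 hours and 45 minutes.
True time: 5:30 + 5 hours and 45 minutes = 11:15.

Final answer: 11:15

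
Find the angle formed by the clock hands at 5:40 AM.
Hour hand position: 5 x 30 + 40 x 0.5 = 170 degrees
Minute hand position: 40 x 6 = 240 degrees
Difference: |170 - 240| = 70 degrees
The angle between the hands is 70 degrees

Final answer: 70 degrees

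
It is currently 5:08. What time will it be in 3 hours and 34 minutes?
Starting time: 5:08
Adding 34 minutes to 8 minutes: 8 + 34 = 42 minutes
Adding 3 hours: 5 + 3 = 8
Final time: 8:42

Final answer: 8:42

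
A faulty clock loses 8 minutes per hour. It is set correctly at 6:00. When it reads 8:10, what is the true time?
For every 60 true minutes, the faulty clock advances 52 minutes, so 1 faulty-clock minute corresponds to 60/52 true minutes.
From 6:00 to 8:10 on the faulty dial is 130 minutes.
True elapsed: 130 x 60/52 = 150 minutes = 2 hours and 30 minutes.
True time: 6:00 + 2 hours and 30 minutes = 8:30.

Final answer: 8:30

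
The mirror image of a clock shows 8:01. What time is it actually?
Reflection across the vertical (12-6) axis maps a hand at angle A degrees to (360 - A) degrees, which sends a reading of T minutes past 12:00 to (720 - T) minutes past 12:00.
Mirror reads 8:01 = 481 minutes past 12:00.
Actual time: (720 - 481) mod 720 = 239 minutes = 3:59.

Final answer: 3:59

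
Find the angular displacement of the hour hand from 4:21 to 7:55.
The hour hand moves 0.5 degrees per minute.
Time elapsed: 7:55 - 4:21 = 214 minutes
Angular displacement: 214 x 0.5 = 107 degrees

Final answer: 107 degrees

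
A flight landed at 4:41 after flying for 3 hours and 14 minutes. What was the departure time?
Starting time: 4:41 = 281 total minutes past 12:00
Subtracting: 3 hours and 14 minutes = 194 minutes
281 - 194 = 87 minutes
= 1 hour and 27 minutes past 12:00 = 1:27

Final answer: 1:27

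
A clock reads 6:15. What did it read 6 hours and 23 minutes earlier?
Starting time: 6:15 = 375 total minutes past 12:00
Subtracting: 6 hours and 23 minutes = 383 minutes
375 - 383 = -8 (negative, add 12 hours = 720) = 712 minutes
= 11 hours and 52 minutes past 12:00 = 11:52

Final answer: 11:52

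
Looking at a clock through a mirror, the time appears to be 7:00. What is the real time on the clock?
Reflection across the vertical (12-6) axis maps a hand at angle A degrees to (360 - A) degrees, which sends a reading of T minutes past 12:00 to (720 - T) minutes past 12:00.
Mirror reads 7:00 = 420 minutes past 12:00.
Actual time: (720 - 420) mod 720 = 300 minutes = 5:00.

Final answer: 5:00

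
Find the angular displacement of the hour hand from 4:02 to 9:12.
The hour hand moves 0.5 degrees per minute.
Time elapsed: 9:12 - 4:02 = 310 minutes
Angular displacement: 310 x 0.5 = 155 degrees

Final answer: 155 degrees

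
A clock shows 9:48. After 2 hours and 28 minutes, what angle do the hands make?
First find the time 2 hours and 28 minutes after 9:48.
Total minutes: 9 x 60 + 48 + 2 x 60 + 28 = 736.
736 mod 720 = 16 minutes = 12:16.
Now compute the angle at 12:16:
Hour hand: 0 x 30 + 16 x 0.5 = 8 degrees
Minute hand: 16 x 6 = 96 degrees
Difference: |8 - 96| = 88 degrees
The angle is 88 degrees

Final answer: 88 degrees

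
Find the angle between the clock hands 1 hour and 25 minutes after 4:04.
First find the time 1 hour and 25 minutes after 4:04.
Total minutes: 4 x 60 + 4 + 1 x 60 + 25 = 329.
329 mod 720 = 329 minutes = 5:29.
Now compute the angle at 5:29:
Hour hand: 5 x 30 + 29 x 0.5 = 164.5 degrees
Minute hand: 29 x 6 = 174 degrees
Difference: |164.5 - 174| = 9.5 degrees
The angle is 9.5 degrees

Final answer: 9.5 degrees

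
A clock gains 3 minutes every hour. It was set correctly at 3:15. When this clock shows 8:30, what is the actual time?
For every 60 true minutes, the faulty clock advances 63 minutes, so 1 faulty-clock minute corresponds to 60/63 true minutes.
From 3:15 to 8:30 on the faulty dial is 315 minutes.
True elapsed: 315 x 60/63 = 300 minutes = 5 hours.
True time: 3:15 + 5 hours = 8:15.

Final answer: 8:15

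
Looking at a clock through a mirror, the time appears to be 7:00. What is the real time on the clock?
Reflection across the vertical (12-6) axis maps a hand at angle A degrees to (360 - A) degrees, which sends a reading of T minutes past 12:00 to (720 - T) minutes past 12:00.
Mirror reads 7:00 = 420 minutes past 12:00.
Actual time: (720 - 420) mod 720 = 300 minutes = 5:00.

Final answer: 5:00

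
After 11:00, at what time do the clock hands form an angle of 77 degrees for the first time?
At t minutes past 11:00, the hour hand is at 30 x 11 + 0.5t degrees and the minute hand is at 6t degrees.
The smaller angle between them is 77 degrees when |30H - 5.5t| = 77 or |30H - 5.5t| = 283.
With H = 11, solve 30 x 11 - 5.5t = +/- target for each target:
  t = (30 x 11 - 77) / 5.5 = 46
  t = (30 x 11 + 77) / 5.5 = 74 (outside (0, 60))
  t = (30 x 11 - 283) / 5.5 = 8.55
  t = (30 x 11 + 283) / 5.5 = 111.45 (outside (0, 60))
Valid solutions in (0, 60): {8.55, 46} minutes.
The first occurrence is t = 8.55 minutes.
The hands form a 77-degree angle at 8.55 minutes past 11:00.

Final answer: 8.55 minutes past 11:00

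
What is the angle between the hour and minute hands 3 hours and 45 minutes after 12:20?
First find the time 3 hours and 45 minutes after 12:20.
Total minutes: 12 x 60 + 20 + 3 x 60 + 45 = 965.
965 mod 720 = 245 minutes = 4:05.
Now compute the angle at 4:05:
Hour hand: 4 x 30 + 5 x 0.5 = 122.5 degrees
Minute hand: 5 x 6 = 30 degrees
Difference: |122.5 - 30| = 92.5 degrees
The angle is 92.5 degrees

Final answer: 92.5 degrees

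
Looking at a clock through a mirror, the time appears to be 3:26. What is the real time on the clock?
Reflection across the vertical (12-6) axis maps a hand at angle A degrees to (360 - A) degrees, which sends a reading of T minutes past 12:00 to (720 - T) minutes past 12:00.
Mirror reads 3:26 = 206 minutes past 12:00.
Actual time: (720 - 206) mod 720 = 514 minutes = 8:34.

Final answer: 8:34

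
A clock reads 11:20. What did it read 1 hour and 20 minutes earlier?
Starting time: 11:20 = 680 total minutes past 12:00
Subtracting: 1 hour and 20 minutes = 80 minutes
680 - 80 = 600 minutes
= 10 hours past 12:00 = 10:00

Final answer: 10:00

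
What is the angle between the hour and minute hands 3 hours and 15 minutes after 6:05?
First find the time 3 hours and 15 minutes after 6:05.
Total minutes: 6 x 60 + 5 + 3 x 60 + 15 = 560.
560 mod 720 = 560 minutes = 9:20.
Now compute the angle at 9:20:
Hour hand: 9 x 30 + 20 x 0.5 = 280 degrees
Minute hand: 20 x 6 = 120 degrees
Difference: |280 - 120| = 160 degrees
The angle is 160 degrees

Final answer: 160 degrees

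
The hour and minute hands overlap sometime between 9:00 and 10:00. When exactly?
The minute hand gains 5.5 degrees per minute on the hour hand.
At 9:00, the hour hand is at 270 degrees and the minute hand is at 0 degrees.
The gap is 270 degrees. Time to close: 270/5.5 = 60 x 9/11 = 49.09 minutes.
The hands overlap at 49.09 minutes past 9:00.

Final answer: 49.09 minutes past 9:00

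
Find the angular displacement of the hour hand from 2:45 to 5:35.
The hour hand moves 0.5 degrees per minute.
Time elapsed: 5:35 - 2:45 = 170 minutes
Angular displacement: 170 x 0.5 = 85 degrees

Final answer: 85 degrees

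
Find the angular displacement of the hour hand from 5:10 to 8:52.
The hour hand moves 0.5 degrees per minute.
Time elapsed: 8:52 - 5:10 = 222 minutes
Angular displacement: 222 x 0.5 = 111 degrees

Final answer: 111 degrees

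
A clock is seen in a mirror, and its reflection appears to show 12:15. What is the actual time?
Reflection across the vertical (12-6) axis maps a hand at angle A degrees to (360 - A) degrees, which sends a reading of T minutes past 12:00 to (720 - T) minutes past 12:00.
Mirror reads 12:15 = 15 minutes past 12:00.
Actual time: (720 - 15) mod 720 = 705 minutes = 11:45.

Final answer: 11:45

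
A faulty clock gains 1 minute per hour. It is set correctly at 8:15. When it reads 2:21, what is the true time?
For every 60 true minutes, the faulty clock advances 61 minutes, so 1 faulty-clock minute corresponds to 60/61 true minutes.
From 8:15 to 2:21 on the faulty dial is 366 minutes.
True elapsed: 366 x 60/61 = 360 minutes = 6 hours.
True time: 8:15 + 6 hours = 2:15.

Final answer: 2:15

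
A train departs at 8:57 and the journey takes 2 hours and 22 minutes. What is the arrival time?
Starting time: 8:57
Adding 22 minutes to 57 minutes: 57 + 22 = 79 minutes = 1 hour and 19 minutes
Adding 2 hours: 8 + 2 + 1 (carry) = 11
Final time: 11:19

Final answer: 11:19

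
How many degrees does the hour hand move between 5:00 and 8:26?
The hour hand moves 0.5 degrees per minute.
Time elapsed: 8:26 - 5:00 = 206 minutes
Angular displacement: 206 x 0.5 = 103 degrees

Final answer: 103 degrees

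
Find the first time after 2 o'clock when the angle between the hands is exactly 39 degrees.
At t minutes past 2:00, the hour hand is at 30 x 2 + 0.5t degrees and the minute hand is at 6t degrees.
The smaller angle between them is 39 degrees when |30H - 5.5t| = 39 or |30H - 5.5t| = 321.
With H = 2, solve 30 x 2 - 5.5t = +/- target for each target:
  t = (30 x 2 - 39) / 5.5 = 3.82
  t = (30 x 2 + 39) / 5.5 = 18
  t = (30 x 2 - 321) / 5.5 = -47.45 (outside (0, 60))
  t = (30 x 2 + 321) / 5.5 = 69.27 (outside (0, 60))
Valid solutions in (0, 60): {3.82, 18} minutes.
The first occurrence is t = 3.82 minutes.
The hands form a 39-degree angle at 3.82 minutes past 2:00.

Final answer: 3.82 minutes past 2:00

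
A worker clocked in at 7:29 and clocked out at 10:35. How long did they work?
From 7:29 to 10:35:
(10 x 60 + 35) - (7 x 60 + 29) = 635 - 449 = 186 minutes
= 3 hours and 6 minutes

Final answer: 3 hours and 6 minutes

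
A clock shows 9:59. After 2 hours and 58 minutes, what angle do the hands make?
First find the time 2 hours and 58 minutes after 9:59.
Total minutes: 9 x 60 + 59 + 2 x 60 + 58 = 777.
777 mod 720 = 57 minutes = 12:57.
Now compute the angle at 12:57:
Hour hand: 0 x 30 + 57 x 0.5 = 28.5 degrees
Minute hand: 57 x 6 = 342 degrees
Difference: |28.5 - 342| = 313.5 degrees
Smaller angle: 360 - 313.5 = 46.5 degrees

Final answer: 46.5 degrees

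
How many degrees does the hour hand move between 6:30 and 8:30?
The hour hand moves 0.5 degrees per minute.
Time elapsed: 8:30 - 6:30 = 120 minutes
Angular displacement: 120 x 0.5 = 60 degrees

Final answer: 60 degrees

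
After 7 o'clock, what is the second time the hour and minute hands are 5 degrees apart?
At t minutes past 7:00, the hour hand is at 30 x 7 + 0.5t degrees and the minute hand is at 6t degrees.
The smaller angle between them is 5 degrees when |30H - 5.5t| = 5 or |30H - 5.5t| = 355.
With H = 7, solve 30 x 7 - 5.5t = +/- target for each target:
  t = (30 x 7 - 5) / 5.5 = 37.27
  t = (30 x 7 + 5) / 5.5 = 39.09
  t = (30 x 7 - 355) / 5.5 = -26.36 (outside (0, 60))
  t = (30 x 7 + 355) / 5.5 = 102.73 (outside (0, 60))
Valid solutions in (0, 60): {37.27, 39.09} minutes.
The second occurrence is t = 39.09 minutes.
The hands form a 5-degree angle at 39.09 minutes past 7:00.

Final answer: 39.09 minutes past 7:00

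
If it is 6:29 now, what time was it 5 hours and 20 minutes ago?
Starting time: 6:29 = 389 total minutes past 12:00
Subtracting: 5 hours and 20 minutes = 320 minutes
389 - 320 = 69 minutes
= 1 hour and 9 minutes past 12:00 = 1:09

Final answer: 1:09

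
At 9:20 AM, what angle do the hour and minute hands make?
Hour hand position: 9 x 30 + 20 x 0.5 = 280 degrees
Minute hand position: 20 x 6 = 120 degrees
Difference: |280 - 120| = 160 degrees
The angle between the hands is 160 degrees

Final answer: 160 degrees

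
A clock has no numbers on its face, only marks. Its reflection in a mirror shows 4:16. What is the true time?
Reflection across the vertical (12-6) axis maps a hand at angle A degrees to (360 - A) degrees, which sends a reading of T minutes past 12:00 to (720 - T) minutes past 12:00.
Mirror reads 4:16 = 256 minutes past 12:00.
Actual time: (720 - 256) mod 720 = 464 minutes = 7:44.

Final answer: 7:44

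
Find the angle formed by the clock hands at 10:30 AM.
Hour hand position: 10 x 30 + 30 x 0.5 = 315 degrees
Minute hand position: 30 x 6 = 180 degrees
Difference: |315 - 180| = 135 degrees
The angle between the hands is 135 degrees

Final answer: 135 degrees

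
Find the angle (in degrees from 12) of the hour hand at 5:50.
The hour hand moves 30 degrees per hour and 0.5 degrees per minute.
At 5:50: (5) x 30 + 50 x 0.5 = 150 + 25 = 175 degrees

Final answer: 175 degrees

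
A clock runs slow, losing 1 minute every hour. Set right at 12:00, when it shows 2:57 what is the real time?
For every 60 true minutes, the faulty clock advances 59 minutes, so 1 faulty-clock minute corresponds to 60/59 true minutes.
From 12:00 to 2:57 on the faulty dial is 177 minutes.
True elapsed: 177 x 60/59 = 180 minutes = 3 hours.
True time: 12:00 + 3 hours = 3:00.

Final answer: 3:00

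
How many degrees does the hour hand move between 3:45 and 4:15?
The hour hand moves 0.5 degrees per minute.
Time elapsed: 4:15 - 3:45 = 30 minutes
Angular displacement: 30 x 0.5 = 15 degrees

Final answer: 15 degrees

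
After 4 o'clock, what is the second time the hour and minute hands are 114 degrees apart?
At t minutes past 4:00, the hour hand is at 30 x 4 + 0.5t degrees and the minute hand is at 6t degrees.
The smaller angle between them is 114 degrees when |30H - 5.5t| = 114 or |30H - 5.5t| = 246.
With H = 4, solve 30 x 4 - 5.5t = +/- target for each target:
  t = (30 x 4 - 114) / 5.5 = 1.09
  t = (30 x 4 + 114) / 5.5 = 42.55
  t = (30 x 4 - 246) / 5.5 = -22.91 (outside (0, 60))
  t = (30 x 4 + 246) / 5.5 = 66.55 (outside (0, 60))
Valid solutions in (0, 60): {1.09, 42.55} minutes.
The second occurrence is t = 42.55 minutes.
The hands form a 114-degree angle at 42.55 minutes past 4:00.

Final answer: 42.55 minutes past 4:00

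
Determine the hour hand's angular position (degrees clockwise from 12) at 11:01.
The hour hand moves 30 degrees per hour and 0.5 degrees per minute.
At 11:01: (11) x 30 + 1 x 0.5 = 330 + 0.5 = 330.5 degrees

Final answer: 330.5 degrees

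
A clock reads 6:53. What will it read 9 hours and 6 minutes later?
Starting time: 6:53
Adding 6 minutes to 53 minutes: 53 + 6 = 59 minutes
Adding 9 hours: 6 + 9 = 15 - 12 = 3
Final time: 3:59

Final answer: 3:59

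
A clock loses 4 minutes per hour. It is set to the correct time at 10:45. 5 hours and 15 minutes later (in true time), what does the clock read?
For every 60 true minutes, the faulty clock advances 60 - 4 = 56 minutes.
True elapsed: 5 hours and 15 minutes = 315 minutes.
Faulty clock advances: 315 x 56/60 = 294 minutes (drift: 21 minutes behind).
Shown time: 10:45 + 294 minutes = 3:39.

Final answer: 3:39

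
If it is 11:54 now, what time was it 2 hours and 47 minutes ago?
Starting time: 11:54 = 714 total minutes past 12:00
Subtracting: 2 hours and 47 minutes = 167 minutes
714 - 167 = 547 minutes
= 9 hours and 7 minutes past 12:00 = 9:07

Final answer: 9:07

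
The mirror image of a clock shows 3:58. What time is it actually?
Reflection across the vertical (12-6) axis maps a hand at angle A degrees to (360 - A) degrees, which sends a reading of T minutes past 12:00 to (720 - T) minutes past 12:00.
Mirror reads 3:58 = 238 minutes past 12:00.
Actual time: (720 - 238) mod 720 = 482 minutes = 8:02.

Final answer: 8:02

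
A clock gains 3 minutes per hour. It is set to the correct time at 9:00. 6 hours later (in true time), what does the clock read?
For every 60 true minutes, the faulty clock advances 60 + 3 = 63 minutes.
True elapsed: 6 hours = 360 minutes.
Faulty clock advances: 360 x 63/60 = 378 minutes (drift: 18 minutes ahead).
Shown time: 9:00 + 378 minutes = 3:18.

Final answer: 3:18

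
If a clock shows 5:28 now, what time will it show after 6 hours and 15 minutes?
Starting time: 5:28
Adding 15 minutes to 28 minutes: 28 + 15 = 43 minutes
Adding 6 hours: 5 + 6 = 11
Final time: 11:43

Final answer: 11:43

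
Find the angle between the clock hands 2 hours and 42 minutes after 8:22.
First find the time 2 hours and 42 minutes after 8:22.
Total minutes: 8 x 60 + 22 + 2 x 60 + 42 = 664.
664 mod 720 = 664 minutes = 11:04.
Now compute the angle at 11:04:
Hour hand: 11 x 30 + 4 x 0.5 = 332 degrees
Minute hand: 4 x 6 = 24 degrees
Difference: |332 - 24| = 308 degrees
Smaller angle: 360 - 308 = 52 degrees

Final answer: 52 degrees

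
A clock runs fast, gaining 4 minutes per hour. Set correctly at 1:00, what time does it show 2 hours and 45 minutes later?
For every 60 true minutes, the faulty clock advances 60 + 4 = 64 minutes.
True elapsed: 2 hours and 45 minutes = 165 minutes.
Faulty clock advances: 165 x 64/60 = 176 minutes (drift: 11 minutes ahead).
Shown time: 1:00 + 176 minutes = 3:56.

Final answer: 3:56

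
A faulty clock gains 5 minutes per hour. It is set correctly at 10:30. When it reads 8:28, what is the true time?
For every 60 true minutes, the faulty clock advances 65 minutes, so 1 faulty-clock minute corresponds to 60/65 true minutes.
From 10:30 to 8:28 on the faulty dial is 598 minutes.
True elapsed: 598 x 60/65 = 552 minutes = 9 hours and 12 minutes.
True time: 10:30 + 9 hours and 12 minutes = 7:42.

Final answer: 7:42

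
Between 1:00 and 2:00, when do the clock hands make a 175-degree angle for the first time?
At t minutes past 1:00, the hour hand is at 30 x 1 + 0.5t degrees and the minute hand is at 6t degrees.
The smaller angle between them is 175 degrees when |30H - 5.5t| = 175 or |30H - 5.5t| = 185.
With H = 1, solve 30 x 1 - 5.5t = +/- target for each target:
  t = (30 x 1 - 175) / 5.5 = -26.36 (outside (0, 60))
  t = (30 x 1 + 175) / 5.5 = 37.27
  t = (30 x 1 - 185) / 5.5 = -28.18 (outside (0, 60))
  t = (30 x 1 + 185) / 5.5 = 39.09
Valid solutions in (0, 60): {37.27, 39.09} minutes.
The first occurrence is t = 37.27 minutes.
The hands form a 175-degree angle at 37.27 minutes past 1:00.

Final answer: 37.27 minutes past 1:00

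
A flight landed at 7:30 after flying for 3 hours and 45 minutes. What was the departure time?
Starting time: 7:30 = 450 total minutes past 12:00
Subtracting: 3 hours and 45 minutes = 225 minutes
450 - 225 = 225 minutes
= 3 hours and 45 minutes past 12:00 = 3:45

Final answer: 3:45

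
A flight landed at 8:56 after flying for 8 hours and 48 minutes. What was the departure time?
Starting time: 8:56 = 536 total minutes past 12:00
Subtracting: 8 hours and 48 minutes = 528 minutes
536 - 528 = 8 minutes
= 8 minutes past 12:00 = 12:08

Final answer: 12:08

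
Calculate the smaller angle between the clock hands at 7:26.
Hour hand position: 7 x 30 + 26 x 0.5 = 223 degrees
Minute hand position: 26 x 6 = 156 degrees
Difference: |223 - 156| = 67 degrees
The angle between the hands is 67 degrees

Final answer: 67 degrees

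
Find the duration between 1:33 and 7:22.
From 1:33 to 7:22:
(7 x 60 + 22) - (1 x 60 + 33) = 442 - 93 = 349 minutes
= 5 hours and 49 minutes

Final answer: 5 hours and 49 minutes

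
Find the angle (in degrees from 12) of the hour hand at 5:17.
The hour hand moves 30 degrees per hour and 0.5 degrees per minute.
At 5:17: (5) x 30 + 17 x 0.5 = 150 + 8.5 = 158.5 degrees

Final answer: 158.5 degrees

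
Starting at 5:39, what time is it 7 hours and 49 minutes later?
Starting time: 5:39
Adding 49 minutes to 39 minutes: 39 + 49 = 88 minutes = 1 hour and 28 minutes
Adding 7 hours: 5 + 7 + 1 (carry) = 13 - 12 = 1
Final time: 1:28

Final answer: 1:28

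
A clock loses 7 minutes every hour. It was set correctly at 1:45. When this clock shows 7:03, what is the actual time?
For every 60 true minutes, the faulty clock advances 53 minutes, so 1 faulty-clock minute corresponds to 60/53 true minutes.
From 1:45 to 7:03 on the faulty dial is 318 minutes.
True elapsed: 318 x 60/53 = 360 minutes = 6 hours.
True time: 1:45 + 6 hours = 7:45.

Final answer: 7:45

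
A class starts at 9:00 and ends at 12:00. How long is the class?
From 9:00 to 12:00:
(12 x 60 + 0) - (9 x 60 + 0) = 720 - 540 = 180 minutes
= 3 hours

Final answer: 3 hours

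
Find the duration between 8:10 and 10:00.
From 8:10 to 10:00:
(10 x 60 + 0) - (8 x 60 + 10) = 600 - 490 = 110 minutes
= 1 hour and 50 minutes

Final answer: 1 hour and 50 minutes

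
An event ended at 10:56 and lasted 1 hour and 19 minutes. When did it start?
Starting time: 10:56 = 656 total minutes past 12:00
Subtracting: 1 hour and 19 minutes = 79 minutes
656 - 79 = 577 minutes
= 9 hours and 37 minutes past 12:00 = 9:37

Final answer: 9:37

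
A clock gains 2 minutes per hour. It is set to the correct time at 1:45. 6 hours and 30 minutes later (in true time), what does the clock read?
For every 60 true minutes, the faulty clock advances 60 + 2 = 62 minutes.
True elapsed: 6 hours and 30 minutes = 390 minutes.
Faulty clock advances: 390 x 62/60 = 403 minutes (drift: 13 minutes ahead).
Shown time: 1:45 + 403 minutes = 8:28.

Final answer: 8:28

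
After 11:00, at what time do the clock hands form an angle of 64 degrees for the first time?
At t minutes past 11:00, the hour hand is at 30 x 11 + 0.5t degrees and the minute hand is at 6t degrees.
The smaller angle between them is 64 degrees when |30H - 5.5t| = 64 or |30H - 5.5t| = 296.
With H = 11, solve 30 x 11 - 5.5t = +/- target for each target:
  t = (30 x 11 - 64) / 5.5 = 48.36
  t = (30 x 11 + 64) / 5.5 = 71.64 (outside (0, 60))
  t = (30 x 11 - 296) / 5.5 = 6.18
  t = (30 x 11 + 296) / 5.5 = 113.82 (outside (0, 60))
Valid solutions in (0, 60): {6.18, 48.36} minutes.
The first occurrence is t = 6.18 minutes.
The hands form a 64-degree angle at 6.18 minutes past 11:00.

Final answer: 6.18 minutes past 11:00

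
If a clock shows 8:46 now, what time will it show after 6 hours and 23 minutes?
Starting time: 8:46
Adding 23 minutes to 46 minutes: 46 + 23 = 69 minutes = 1 hour and 9 minutes
Adding 6 hours: 8 + 6 + 1 (carry) = 15 - 12 = 3
Final time: 3:09

Final answer: 3:09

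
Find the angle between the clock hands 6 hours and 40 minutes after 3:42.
First find the time 6 hours and 40 minutes after 3:42.
Total minutes: 3 x 60 + 42 + 6 x 60 + 40 = 622.
622 mod 720 = 622 minutes = 10:22.
Now compute the angle at 10:22:
Hour hand: 10 x 30 + 22 x 0.5 = 311 degrees
Minute hand: 22 x 6 = 132 degrees
Difference: |311 - 132| = 179 degrees
The angle is 179 degrees

Final answer: 179 degrees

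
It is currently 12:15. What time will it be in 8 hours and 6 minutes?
Starting time: 12:15
Adding 6 minutes to 15 minutes: 15 + 6 = 21 minutes
Adding 8 hours: 12 + 8 = 20 - 12 = 8
Final time: 8:21

Final answer: 8:21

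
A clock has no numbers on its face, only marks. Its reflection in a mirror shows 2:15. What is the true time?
Reflection across the vertical (12-6) axis maps a hand at angle A degrees to (360 - A) degrees, which sends a reading of T minutes past 12:00 to (720 - T) minutes past 12:00.
Mirror reads 2:15 = 135 minutes past 12:00.
Actual time: (720 - 135) mod 720 = 585 minutes = 9:45.

Final answer: 9:45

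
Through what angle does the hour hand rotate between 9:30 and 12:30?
The hour hand moves 0.5 degrees per minute.
Time elapsed: 12:30 - 9:30 = 180 minutes
Angular displacement: 180 x 0.5 = 90 degrees

Final answer: 90 degrees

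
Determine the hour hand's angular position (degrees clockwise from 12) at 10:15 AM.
The hour hand moves 30 degrees per hour and 0.5 degrees per minute.
At 10:15: (10) x 30 + 15 x 0.5 = 300 + 7.5 = 307.5 degrees

Final answer: 307.5 degrees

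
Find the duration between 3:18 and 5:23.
From 3:18 to 5:23:
(5 x 60 + 23) - (3 x 60 + 18) = 323 - 198 = 125 minutes
= 2 hours and 5 minutes

Final answer: 2 hours and 5 minutes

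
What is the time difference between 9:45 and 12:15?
From 9:45 to 12:15:
(12 x 60 + 15) - (9 x 60 + 45) = 735 - 585 = 150 minutes
= 2 hours and 30 minutes

Final answer: 2 hours and 30 minutes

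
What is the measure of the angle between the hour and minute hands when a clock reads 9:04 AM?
Hour hand position: 9 x 30 + 4 x 0.5 = 272 degrees
Minute hand position: 4 x 6 = 24 degrees
Difference: |272 - 24| = 248 degrees
Since 248 > 180, the smaller angle is 360 - 248 = 112 degrees

Final answer: 112 degrees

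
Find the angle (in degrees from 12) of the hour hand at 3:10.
The hour hand moves 30 degrees per hour and 0.5 degrees per minute.
At 3:10: (3) x 30 + 10 x 0.5 = 90 + 5 = 95 degrees

Final answer: 95 degrees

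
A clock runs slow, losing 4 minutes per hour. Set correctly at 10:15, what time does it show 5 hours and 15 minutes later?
For every 60 true minutes, the faulty clock advances 60 - 4 = 56 minutes.
True elapsed: 5 hours and 15 minutes = 315 minutes.
Faulty clock advances: 315 x 56/60 = 294 minutes (drift: 21 minutes behind).
Shown time: 10:15 + 294 minutes = 3:09.

Final answer: 3:09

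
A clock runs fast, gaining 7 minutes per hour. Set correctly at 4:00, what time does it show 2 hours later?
For every 60 true minutes, the faulty clock advances 60 + 7 = 67 minutes.
True elapsed: 2 hours = 120 minutes.
Faulty clock advances: 120 x 67/60 = 134 minutes (drift: 14 minutes ahead).
Shown time: 4:00 + 134 minutes = 6:14.

Final answer: 6:14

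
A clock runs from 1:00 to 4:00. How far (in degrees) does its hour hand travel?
The hour hand moves 0.5 degrees per minute.
Time elapsed: 4:00 - 1:00 = 180 minutes
Angular displacement: 180 x 0.5 = 90 degrees

Final answer: 90 degrees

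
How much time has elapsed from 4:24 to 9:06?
From 4:24 to 9:06:
(9 x 60 + 6) - (4 x 60 + 24) = 546 - 264 = 282 minutes
= 4 hours and 42 minutes

Final answer: 4 hours and 42 minutes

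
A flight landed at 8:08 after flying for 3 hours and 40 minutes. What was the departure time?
Starting time: 8:08 = 488 total minutes past 12:00
Subtracting: 3 hours and 40 minutes = 220 minutes
488 - 220 = 268 minutes
= 4 hours and 28 minutes past 12:00 = 4:28

Final answer: 4:28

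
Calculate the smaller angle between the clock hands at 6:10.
Hour hand position: 6 x 30 + 10 x 0.5 = 185 degrees
Minute hand position: 10 x 6 = 60 degrees
Difference: |185 - 60| = 125 degrees
The angle between the hands is 125 degrees

Final answer: 125 degrees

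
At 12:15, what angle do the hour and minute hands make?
Hour hand position: 0 x 30 + 15 x 0.5 = 7.5 degrees
Minute hand position: 15 x 6 = 90 degrees
Difference: |7.5 - 90| = 82.5 degrees
The angle between the hands is 82.5 degrees

Final answer: 82.5 degrees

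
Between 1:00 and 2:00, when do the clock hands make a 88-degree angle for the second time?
At t minutes past 1:00, the hour hand is at 30 x 1 + 0.5t degrees and the minute hand is at 6t degrees.
The smaller angle between them is 88 degrees when |30H - 5.5t| = 88 or |30H - 5.5t| = 272.
With H = 1, solve 30 x 1 - 5.5t = +/- target for each target:
  t = (30 x 1 - 88) / 5.5 = -10.55 (outside (0, 60))
  t = (30 x 1 + 88) / 5.5 = 21.45
  t = (30 x 1 - 272) / 5.5 = -44 (outside (0, 60))
  t = (30 x 1 + 272) / 5.5 = 54.91
Valid solutions in (0, 60): {21.45, 54.91} minutes.
The second occurrence is t = 54.91 minutes.
The hands form a 88-degree angle at 54.91 minutes past 1:00.

Final answer: 54.91 minutes past 1:00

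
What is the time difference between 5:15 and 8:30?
From 5:15 to 8:30:
(8 x 60 + 30) - (5 x 60 + 15) = 510 - 315 = 195 minutes
= 3 hours and 15 minutes

Final answer: 3 hours and 15 minutes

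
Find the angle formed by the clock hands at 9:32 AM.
Hour hand position: 9 x 30 + 32 x 0.5 = 286 degrees
Minute hand position: 32 x 6 = 192 degrees
Difference: |286 - 192| = 94 degrees
The angle between the hands is 94 degrees

Final answer: 94 degrees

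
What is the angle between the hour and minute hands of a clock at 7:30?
Hour hand position: 7 x 30 + 30 x 0.5 = 225 degrees
Minute hand position: 30 x 6 = 180 degrees
Difference: |225 - 180| = 45 degrees
The angle between the hands is 45 degrees

Final answer: 45 degrees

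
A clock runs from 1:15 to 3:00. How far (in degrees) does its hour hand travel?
The hour hand moves 0.5 degrees per minute.
Time elapsed: 3:00 - 1:15 = 105 minutes
Angular displacement: 105 x 0.5 = 52.5 degrees

Final answer: 52.5 degrees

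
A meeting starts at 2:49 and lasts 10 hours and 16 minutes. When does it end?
Starting time: 2:49
Adding 16 minutes to 49 minutes: 49 + 16 = 65 minutes = 1 hour and 5 minutes
Adding 10 hours: 2 + 10 + 1 (carry) = 13 - 12 = 1
Final time: 1:05

Final answer: 1:05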